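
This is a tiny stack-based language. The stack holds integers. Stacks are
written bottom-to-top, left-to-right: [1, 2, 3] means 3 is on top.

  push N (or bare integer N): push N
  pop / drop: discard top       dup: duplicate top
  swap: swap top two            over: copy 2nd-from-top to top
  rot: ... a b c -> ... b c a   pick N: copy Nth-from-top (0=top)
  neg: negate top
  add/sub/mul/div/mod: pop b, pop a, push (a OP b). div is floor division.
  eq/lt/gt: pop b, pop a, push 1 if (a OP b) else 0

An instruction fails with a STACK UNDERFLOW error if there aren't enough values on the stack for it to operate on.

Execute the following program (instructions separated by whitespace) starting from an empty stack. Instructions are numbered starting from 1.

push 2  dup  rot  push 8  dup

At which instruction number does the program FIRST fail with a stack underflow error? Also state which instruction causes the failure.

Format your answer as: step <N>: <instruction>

Answer: step 3: rot

Derivation:
Step 1 ('push 2'): stack = [2], depth = 1
Step 2 ('dup'): stack = [2, 2], depth = 2
Step 3 ('rot'): needs 3 value(s) but depth is 2 — STACK UNDERFLOW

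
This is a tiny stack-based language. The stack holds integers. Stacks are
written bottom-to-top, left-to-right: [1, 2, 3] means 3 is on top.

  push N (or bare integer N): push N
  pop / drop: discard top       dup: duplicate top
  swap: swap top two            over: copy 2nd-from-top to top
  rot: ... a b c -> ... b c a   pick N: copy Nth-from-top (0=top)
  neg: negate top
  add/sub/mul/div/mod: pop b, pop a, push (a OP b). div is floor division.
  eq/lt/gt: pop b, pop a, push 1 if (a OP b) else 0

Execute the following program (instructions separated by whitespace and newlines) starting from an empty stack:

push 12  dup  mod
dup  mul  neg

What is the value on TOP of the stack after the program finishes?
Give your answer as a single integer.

After 'push 12': [12]
After 'dup': [12, 12]
After 'mod': [0]
After 'dup': [0, 0]
After 'mul': [0]
After 'neg': [0]

Answer: 0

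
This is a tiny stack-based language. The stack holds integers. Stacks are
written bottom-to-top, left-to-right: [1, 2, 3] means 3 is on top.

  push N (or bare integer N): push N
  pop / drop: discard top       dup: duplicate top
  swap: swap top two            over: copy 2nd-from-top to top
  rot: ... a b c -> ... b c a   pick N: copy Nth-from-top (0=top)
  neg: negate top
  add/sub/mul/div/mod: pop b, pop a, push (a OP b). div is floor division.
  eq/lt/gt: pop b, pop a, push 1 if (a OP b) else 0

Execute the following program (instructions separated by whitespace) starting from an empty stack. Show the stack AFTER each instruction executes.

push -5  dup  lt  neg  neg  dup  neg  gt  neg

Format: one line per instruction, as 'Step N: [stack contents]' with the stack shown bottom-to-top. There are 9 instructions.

Step 1: [-5]
Step 2: [-5, -5]
Step 3: [0]
Step 4: [0]
Step 5: [0]
Step 6: [0, 0]
Step 7: [0, 0]
Step 8: [0]
Step 9: [0]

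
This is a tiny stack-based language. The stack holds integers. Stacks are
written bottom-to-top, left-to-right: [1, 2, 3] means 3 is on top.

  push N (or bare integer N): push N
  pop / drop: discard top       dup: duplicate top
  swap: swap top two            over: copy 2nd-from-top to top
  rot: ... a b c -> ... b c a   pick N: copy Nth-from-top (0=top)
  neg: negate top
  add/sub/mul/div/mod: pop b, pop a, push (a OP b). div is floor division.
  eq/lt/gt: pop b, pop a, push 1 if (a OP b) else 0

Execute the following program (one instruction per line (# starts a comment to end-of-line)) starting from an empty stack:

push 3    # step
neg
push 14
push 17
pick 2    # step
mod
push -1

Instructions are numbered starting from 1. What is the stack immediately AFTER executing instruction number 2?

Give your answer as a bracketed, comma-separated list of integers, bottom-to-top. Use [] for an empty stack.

Step 1 ('push 3'): [3]
Step 2 ('neg'): [-3]

Answer: [-3]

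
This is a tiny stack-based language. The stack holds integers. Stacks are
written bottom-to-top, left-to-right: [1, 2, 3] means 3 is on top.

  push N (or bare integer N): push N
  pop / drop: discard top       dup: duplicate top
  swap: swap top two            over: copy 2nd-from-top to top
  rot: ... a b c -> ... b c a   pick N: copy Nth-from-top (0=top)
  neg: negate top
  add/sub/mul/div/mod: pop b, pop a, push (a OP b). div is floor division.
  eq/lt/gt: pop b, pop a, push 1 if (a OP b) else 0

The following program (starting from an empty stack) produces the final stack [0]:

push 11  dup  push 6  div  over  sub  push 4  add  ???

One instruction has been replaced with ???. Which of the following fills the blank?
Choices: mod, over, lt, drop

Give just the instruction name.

Answer: lt

Derivation:
Stack before ???: [11, -6]
Stack after ???:  [0]
Checking each choice:
  mod: produces [-1]
  over: produces [11, -6, 11]
  lt: MATCH
  drop: produces [11]


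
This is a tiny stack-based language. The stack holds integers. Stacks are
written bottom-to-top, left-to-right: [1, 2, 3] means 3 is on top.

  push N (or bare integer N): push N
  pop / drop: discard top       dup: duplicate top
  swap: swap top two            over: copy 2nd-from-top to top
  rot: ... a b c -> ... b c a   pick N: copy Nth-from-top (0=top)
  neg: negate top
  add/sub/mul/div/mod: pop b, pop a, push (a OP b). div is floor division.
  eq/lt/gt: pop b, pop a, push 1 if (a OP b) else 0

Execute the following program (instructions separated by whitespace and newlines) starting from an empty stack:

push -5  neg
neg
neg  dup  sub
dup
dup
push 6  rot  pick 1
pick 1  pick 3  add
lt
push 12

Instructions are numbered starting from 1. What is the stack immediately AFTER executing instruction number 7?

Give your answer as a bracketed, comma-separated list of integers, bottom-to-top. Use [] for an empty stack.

Step 1 ('push -5'): [-5]
Step 2 ('neg'): [5]
Step 3 ('neg'): [-5]
Step 4 ('neg'): [5]
Step 5 ('dup'): [5, 5]
Step 6 ('sub'): [0]
Step 7 ('dup'): [0, 0]

Answer: [0, 0]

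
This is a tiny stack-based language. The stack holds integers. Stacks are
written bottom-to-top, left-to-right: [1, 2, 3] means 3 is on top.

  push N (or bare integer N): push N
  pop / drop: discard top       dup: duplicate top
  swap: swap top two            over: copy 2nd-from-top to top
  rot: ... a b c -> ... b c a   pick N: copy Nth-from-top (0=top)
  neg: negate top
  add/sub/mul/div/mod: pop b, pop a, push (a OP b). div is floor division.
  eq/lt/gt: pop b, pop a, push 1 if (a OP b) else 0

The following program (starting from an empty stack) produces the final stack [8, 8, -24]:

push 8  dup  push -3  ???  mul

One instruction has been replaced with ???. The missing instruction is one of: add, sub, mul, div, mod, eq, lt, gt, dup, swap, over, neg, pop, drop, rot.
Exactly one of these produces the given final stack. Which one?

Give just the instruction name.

Answer: over

Derivation:
Stack before ???: [8, 8, -3]
Stack after ???:  [8, 8, -3, 8]
The instruction that transforms [8, 8, -3] -> [8, 8, -3, 8] is: over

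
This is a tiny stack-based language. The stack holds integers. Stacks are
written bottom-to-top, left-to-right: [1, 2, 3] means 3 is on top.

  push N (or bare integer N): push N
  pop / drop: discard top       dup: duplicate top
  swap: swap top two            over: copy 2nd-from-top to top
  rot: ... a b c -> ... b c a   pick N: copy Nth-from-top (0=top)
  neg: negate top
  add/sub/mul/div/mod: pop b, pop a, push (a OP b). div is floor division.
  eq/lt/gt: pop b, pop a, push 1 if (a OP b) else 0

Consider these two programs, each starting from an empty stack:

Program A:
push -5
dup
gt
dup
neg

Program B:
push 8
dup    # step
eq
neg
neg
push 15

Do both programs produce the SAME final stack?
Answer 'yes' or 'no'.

Answer: no

Derivation:
Program A trace:
  After 'push -5': [-5]
  After 'dup': [-5, -5]
  After 'gt': [0]
  After 'dup': [0, 0]
  After 'neg': [0, 0]
Program A final stack: [0, 0]

Program B trace:
  After 'push 8': [8]
  After 'dup': [8, 8]
  After 'eq': [1]
  After 'neg': [-1]
  After 'neg': [1]
  After 'push 15': [1, 15]
Program B final stack: [1, 15]
Same: no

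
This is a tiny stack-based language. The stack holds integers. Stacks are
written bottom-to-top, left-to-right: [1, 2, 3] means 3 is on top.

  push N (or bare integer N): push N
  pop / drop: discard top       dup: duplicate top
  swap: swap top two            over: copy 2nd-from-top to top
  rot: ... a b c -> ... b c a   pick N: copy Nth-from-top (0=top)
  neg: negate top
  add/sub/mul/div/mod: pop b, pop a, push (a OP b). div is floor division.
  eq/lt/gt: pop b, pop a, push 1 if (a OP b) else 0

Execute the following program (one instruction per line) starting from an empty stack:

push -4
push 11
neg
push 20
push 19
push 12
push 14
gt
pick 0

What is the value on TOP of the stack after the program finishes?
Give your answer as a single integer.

Answer: 0

Derivation:
After 'push -4': [-4]
After 'push 11': [-4, 11]
After 'neg': [-4, -11]
After 'push 20': [-4, -11, 20]
After 'push 19': [-4, -11, 20, 19]
After 'push 12': [-4, -11, 20, 19, 12]
After 'push 14': [-4, -11, 20, 19, 12, 14]
After 'gt': [-4, -11, 20, 19, 0]
After 'pick 0': [-4, -11, 20, 19, 0, 0]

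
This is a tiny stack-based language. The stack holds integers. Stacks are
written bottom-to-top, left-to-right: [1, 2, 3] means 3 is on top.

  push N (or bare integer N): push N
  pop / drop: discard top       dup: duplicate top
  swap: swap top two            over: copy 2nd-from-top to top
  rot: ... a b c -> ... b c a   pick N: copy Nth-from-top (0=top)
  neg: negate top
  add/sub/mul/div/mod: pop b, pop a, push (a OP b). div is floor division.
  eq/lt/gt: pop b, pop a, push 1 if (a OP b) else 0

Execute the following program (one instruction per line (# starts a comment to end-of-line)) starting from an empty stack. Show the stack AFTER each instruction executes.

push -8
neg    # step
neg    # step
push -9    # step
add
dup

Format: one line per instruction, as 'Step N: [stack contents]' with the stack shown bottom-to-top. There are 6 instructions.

Step 1: [-8]
Step 2: [8]
Step 3: [-8]
Step 4: [-8, -9]
Step 5: [-17]
Step 6: [-17, -17]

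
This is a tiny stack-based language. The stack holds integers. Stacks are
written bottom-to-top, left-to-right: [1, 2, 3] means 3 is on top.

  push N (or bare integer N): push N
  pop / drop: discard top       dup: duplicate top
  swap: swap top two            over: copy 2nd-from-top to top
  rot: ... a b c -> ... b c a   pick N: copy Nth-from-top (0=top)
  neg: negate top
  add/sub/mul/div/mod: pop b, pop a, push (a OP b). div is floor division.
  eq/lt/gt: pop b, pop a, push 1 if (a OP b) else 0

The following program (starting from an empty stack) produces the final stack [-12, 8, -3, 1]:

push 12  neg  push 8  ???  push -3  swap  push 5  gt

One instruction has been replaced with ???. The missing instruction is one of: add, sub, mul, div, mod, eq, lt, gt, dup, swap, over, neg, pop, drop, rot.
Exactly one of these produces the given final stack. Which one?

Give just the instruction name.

Answer: dup

Derivation:
Stack before ???: [-12, 8]
Stack after ???:  [-12, 8, 8]
The instruction that transforms [-12, 8] -> [-12, 8, 8] is: dup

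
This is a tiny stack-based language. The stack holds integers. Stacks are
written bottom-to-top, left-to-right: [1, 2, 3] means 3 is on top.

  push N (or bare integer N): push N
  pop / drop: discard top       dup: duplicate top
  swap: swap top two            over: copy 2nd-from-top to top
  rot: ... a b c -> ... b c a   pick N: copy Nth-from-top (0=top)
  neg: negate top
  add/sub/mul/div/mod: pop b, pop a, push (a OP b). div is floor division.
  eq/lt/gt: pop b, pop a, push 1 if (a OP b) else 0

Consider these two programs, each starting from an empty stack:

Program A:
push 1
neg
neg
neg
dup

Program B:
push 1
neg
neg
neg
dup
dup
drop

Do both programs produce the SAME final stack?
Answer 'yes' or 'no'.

Answer: yes

Derivation:
Program A trace:
  After 'push 1': [1]
  After 'neg': [-1]
  After 'neg': [1]
  After 'neg': [-1]
  After 'dup': [-1, -1]
Program A final stack: [-1, -1]

Program B trace:
  After 'push 1': [1]
  After 'neg': [-1]
  After 'neg': [1]
  After 'neg': [-1]
  After 'dup': [-1, -1]
  After 'dup': [-1, -1, -1]
  After 'drop': [-1, -1]
Program B final stack: [-1, -1]
Same: yes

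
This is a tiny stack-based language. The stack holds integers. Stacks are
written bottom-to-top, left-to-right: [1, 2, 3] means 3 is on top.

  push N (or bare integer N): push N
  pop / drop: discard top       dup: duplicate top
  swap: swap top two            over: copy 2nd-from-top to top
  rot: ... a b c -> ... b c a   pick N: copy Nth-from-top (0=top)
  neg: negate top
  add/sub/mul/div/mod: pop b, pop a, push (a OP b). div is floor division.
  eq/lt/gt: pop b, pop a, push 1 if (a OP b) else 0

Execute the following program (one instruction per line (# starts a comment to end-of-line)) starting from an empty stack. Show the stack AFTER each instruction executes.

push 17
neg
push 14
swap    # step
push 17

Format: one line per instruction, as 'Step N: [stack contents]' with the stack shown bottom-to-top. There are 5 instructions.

Step 1: [17]
Step 2: [-17]
Step 3: [-17, 14]
Step 4: [14, -17]
Step 5: [14, -17, 17]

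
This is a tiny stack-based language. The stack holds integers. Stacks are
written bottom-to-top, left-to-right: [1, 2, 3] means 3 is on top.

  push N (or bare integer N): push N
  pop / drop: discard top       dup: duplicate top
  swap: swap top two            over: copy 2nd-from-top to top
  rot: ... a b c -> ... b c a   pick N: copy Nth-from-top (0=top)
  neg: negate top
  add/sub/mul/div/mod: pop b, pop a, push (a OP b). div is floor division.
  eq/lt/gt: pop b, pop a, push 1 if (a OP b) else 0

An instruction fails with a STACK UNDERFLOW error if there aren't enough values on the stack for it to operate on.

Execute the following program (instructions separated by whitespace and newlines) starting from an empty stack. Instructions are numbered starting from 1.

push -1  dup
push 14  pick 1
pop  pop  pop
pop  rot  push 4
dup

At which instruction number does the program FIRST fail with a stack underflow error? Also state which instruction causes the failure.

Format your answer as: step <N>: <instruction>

Answer: step 9: rot

Derivation:
Step 1 ('push -1'): stack = [-1], depth = 1
Step 2 ('dup'): stack = [-1, -1], depth = 2
Step 3 ('push 14'): stack = [-1, -1, 14], depth = 3
Step 4 ('pick 1'): stack = [-1, -1, 14, -1], depth = 4
Step 5 ('pop'): stack = [-1, -1, 14], depth = 3
Step 6 ('pop'): stack = [-1, -1], depth = 2
Step 7 ('pop'): stack = [-1], depth = 1
Step 8 ('pop'): stack = [], depth = 0
Step 9 ('rot'): needs 3 value(s) but depth is 0 — STACK UNDERFLOW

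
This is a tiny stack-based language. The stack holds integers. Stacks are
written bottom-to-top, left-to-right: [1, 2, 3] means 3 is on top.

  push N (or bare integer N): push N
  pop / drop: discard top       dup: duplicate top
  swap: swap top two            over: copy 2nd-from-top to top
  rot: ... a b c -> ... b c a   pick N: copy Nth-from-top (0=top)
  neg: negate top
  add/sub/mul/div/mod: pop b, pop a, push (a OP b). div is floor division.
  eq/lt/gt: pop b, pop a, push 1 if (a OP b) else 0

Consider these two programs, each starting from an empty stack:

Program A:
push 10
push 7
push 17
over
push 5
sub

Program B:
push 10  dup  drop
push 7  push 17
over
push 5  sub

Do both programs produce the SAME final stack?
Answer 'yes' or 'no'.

Answer: yes

Derivation:
Program A trace:
  After 'push 10': [10]
  After 'push 7': [10, 7]
  After 'push 17': [10, 7, 17]
  After 'over': [10, 7, 17, 7]
  After 'push 5': [10, 7, 17, 7, 5]
  After 'sub': [10, 7, 17, 2]
Program A final stack: [10, 7, 17, 2]

Program B trace:
  After 'push 10': [10]
  After 'dup': [10, 10]
  After 'drop': [10]
  After 'push 7': [10, 7]
  After 'push 17': [10, 7, 17]
  After 'over': [10, 7, 17, 7]
  After 'push 5': [10, 7, 17, 7, 5]
  After 'sub': [10, 7, 17, 2]
Program B final stack: [10, 7, 17, 2]
Same: yes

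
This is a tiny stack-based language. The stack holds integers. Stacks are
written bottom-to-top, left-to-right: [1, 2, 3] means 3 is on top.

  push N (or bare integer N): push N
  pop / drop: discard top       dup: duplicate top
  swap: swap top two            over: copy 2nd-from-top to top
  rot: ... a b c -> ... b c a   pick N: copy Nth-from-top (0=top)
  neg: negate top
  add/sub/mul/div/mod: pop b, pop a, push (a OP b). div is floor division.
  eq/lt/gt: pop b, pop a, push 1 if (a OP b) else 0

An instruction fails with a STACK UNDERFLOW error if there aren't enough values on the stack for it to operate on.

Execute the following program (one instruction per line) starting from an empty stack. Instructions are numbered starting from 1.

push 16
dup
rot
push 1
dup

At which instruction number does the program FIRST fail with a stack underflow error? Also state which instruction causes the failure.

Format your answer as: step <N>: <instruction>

Step 1 ('push 16'): stack = [16], depth = 1
Step 2 ('dup'): stack = [16, 16], depth = 2
Step 3 ('rot'): needs 3 value(s) but depth is 2 — STACK UNDERFLOW

Answer: step 3: rot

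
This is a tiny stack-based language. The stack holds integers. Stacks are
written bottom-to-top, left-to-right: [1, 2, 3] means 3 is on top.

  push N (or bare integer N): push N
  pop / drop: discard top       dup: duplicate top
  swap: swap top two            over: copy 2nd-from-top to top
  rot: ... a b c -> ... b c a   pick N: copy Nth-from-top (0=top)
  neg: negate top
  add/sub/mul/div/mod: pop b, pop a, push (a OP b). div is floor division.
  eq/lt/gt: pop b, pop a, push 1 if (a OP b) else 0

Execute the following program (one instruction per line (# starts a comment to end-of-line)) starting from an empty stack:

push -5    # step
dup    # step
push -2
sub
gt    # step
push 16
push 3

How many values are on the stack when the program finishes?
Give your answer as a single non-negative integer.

Answer: 3

Derivation:
After 'push -5': stack = [-5] (depth 1)
After 'dup': stack = [-5, -5] (depth 2)
After 'push -2': stack = [-5, -5, -2] (depth 3)
After 'sub': stack = [-5, -3] (depth 2)
After 'gt': stack = [0] (depth 1)
After 'push 16': stack = [0, 16] (depth 2)
After 'push 3': stack = [0, 16, 3] (depth 3)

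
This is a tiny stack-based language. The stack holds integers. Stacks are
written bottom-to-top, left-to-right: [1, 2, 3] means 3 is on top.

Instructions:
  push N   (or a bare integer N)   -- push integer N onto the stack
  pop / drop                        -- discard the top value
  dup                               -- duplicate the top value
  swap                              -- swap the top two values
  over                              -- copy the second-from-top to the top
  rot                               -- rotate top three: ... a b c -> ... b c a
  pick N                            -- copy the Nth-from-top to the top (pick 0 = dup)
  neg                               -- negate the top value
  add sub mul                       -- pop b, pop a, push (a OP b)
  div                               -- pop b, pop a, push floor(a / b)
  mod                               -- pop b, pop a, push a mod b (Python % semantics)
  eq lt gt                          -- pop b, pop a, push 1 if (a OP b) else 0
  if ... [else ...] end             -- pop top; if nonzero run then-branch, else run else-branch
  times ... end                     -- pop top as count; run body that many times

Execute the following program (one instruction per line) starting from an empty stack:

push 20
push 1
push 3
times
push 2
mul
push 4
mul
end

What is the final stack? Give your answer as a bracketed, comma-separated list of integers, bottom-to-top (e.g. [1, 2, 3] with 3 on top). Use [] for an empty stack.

Answer: [20, 512]

Derivation:
After 'push 20': [20]
After 'push 1': [20, 1]
After 'push 3': [20, 1, 3]
After 'times': [20, 1]
After 'push 2': [20, 1, 2]
After 'mul': [20, 2]
After 'push 4': [20, 2, 4]
After 'mul': [20, 8]
After 'push 2': [20, 8, 2]
After 'mul': [20, 16]
After 'push 4': [20, 16, 4]
After 'mul': [20, 64]
After 'push 2': [20, 64, 2]
After 'mul': [20, 128]
After 'push 4': [20, 128, 4]
After 'mul': [20, 512]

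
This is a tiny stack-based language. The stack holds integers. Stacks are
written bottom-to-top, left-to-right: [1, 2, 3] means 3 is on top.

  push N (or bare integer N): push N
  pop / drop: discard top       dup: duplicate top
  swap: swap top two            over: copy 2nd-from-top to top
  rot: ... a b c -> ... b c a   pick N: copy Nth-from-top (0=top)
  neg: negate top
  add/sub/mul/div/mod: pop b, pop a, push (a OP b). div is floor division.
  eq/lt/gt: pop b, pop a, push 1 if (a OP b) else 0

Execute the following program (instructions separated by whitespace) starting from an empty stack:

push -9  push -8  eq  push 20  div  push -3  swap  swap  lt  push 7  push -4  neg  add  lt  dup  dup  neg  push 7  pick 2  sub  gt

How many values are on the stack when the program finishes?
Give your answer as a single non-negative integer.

After 'push -9': stack = [-9] (depth 1)
After 'push -8': stack = [-9, -8] (depth 2)
After 'eq': stack = [0] (depth 1)
After 'push 20': stack = [0, 20] (depth 2)
After 'div': stack = [0] (depth 1)
After 'push -3': stack = [0, -3] (depth 2)
After 'swap': stack = [-3, 0] (depth 2)
After 'swap': stack = [0, -3] (depth 2)
After 'lt': stack = [0] (depth 1)
After 'push 7': stack = [0, 7] (depth 2)
  ...
After 'neg': stack = [0, 7, 4] (depth 3)
After 'add': stack = [0, 11] (depth 2)
After 'lt': stack = [1] (depth 1)
After 'dup': stack = [1, 1] (depth 2)
After 'dup': stack = [1, 1, 1] (depth 3)
After 'neg': stack = [1, 1, -1] (depth 3)
After 'push 7': stack = [1, 1, -1, 7] (depth 4)
After 'pick 2': stack = [1, 1, -1, 7, 1] (depth 5)
After 'sub': stack = [1, 1, -1, 6] (depth 4)
After 'gt': stack = [1, 1, 0] (depth 3)

Answer: 3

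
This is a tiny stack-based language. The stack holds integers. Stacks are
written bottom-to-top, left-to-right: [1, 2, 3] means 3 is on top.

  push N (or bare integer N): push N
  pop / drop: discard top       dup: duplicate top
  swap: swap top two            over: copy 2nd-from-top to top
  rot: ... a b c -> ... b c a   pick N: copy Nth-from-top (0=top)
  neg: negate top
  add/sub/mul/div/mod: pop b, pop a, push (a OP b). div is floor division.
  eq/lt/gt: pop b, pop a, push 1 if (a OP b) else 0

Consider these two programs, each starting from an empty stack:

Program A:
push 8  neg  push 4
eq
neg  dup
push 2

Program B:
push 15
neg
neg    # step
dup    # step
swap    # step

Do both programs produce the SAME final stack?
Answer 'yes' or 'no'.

Answer: no

Derivation:
Program A trace:
  After 'push 8': [8]
  After 'neg': [-8]
  After 'push 4': [-8, 4]
  After 'eq': [0]
  After 'neg': [0]
  After 'dup': [0, 0]
  After 'push 2': [0, 0, 2]
Program A final stack: [0, 0, 2]

Program B trace:
  After 'push 15': [15]
  After 'neg': [-15]
  After 'neg': [15]
  After 'dup': [15, 15]
  After 'swap': [15, 15]
Program B final stack: [15, 15]
Same: no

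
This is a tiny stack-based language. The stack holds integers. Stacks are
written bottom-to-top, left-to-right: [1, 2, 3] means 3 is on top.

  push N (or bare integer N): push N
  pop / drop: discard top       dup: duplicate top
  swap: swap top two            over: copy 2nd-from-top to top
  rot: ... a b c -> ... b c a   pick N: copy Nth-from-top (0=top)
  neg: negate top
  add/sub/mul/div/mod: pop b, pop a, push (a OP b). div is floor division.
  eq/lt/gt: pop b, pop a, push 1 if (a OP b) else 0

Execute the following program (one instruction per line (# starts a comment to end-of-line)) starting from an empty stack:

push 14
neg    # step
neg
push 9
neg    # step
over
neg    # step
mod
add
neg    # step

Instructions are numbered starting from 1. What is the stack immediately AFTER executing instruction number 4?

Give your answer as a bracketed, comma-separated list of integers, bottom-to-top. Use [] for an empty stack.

Step 1 ('push 14'): [14]
Step 2 ('neg'): [-14]
Step 3 ('neg'): [14]
Step 4 ('push 9'): [14, 9]

Answer: [14, 9]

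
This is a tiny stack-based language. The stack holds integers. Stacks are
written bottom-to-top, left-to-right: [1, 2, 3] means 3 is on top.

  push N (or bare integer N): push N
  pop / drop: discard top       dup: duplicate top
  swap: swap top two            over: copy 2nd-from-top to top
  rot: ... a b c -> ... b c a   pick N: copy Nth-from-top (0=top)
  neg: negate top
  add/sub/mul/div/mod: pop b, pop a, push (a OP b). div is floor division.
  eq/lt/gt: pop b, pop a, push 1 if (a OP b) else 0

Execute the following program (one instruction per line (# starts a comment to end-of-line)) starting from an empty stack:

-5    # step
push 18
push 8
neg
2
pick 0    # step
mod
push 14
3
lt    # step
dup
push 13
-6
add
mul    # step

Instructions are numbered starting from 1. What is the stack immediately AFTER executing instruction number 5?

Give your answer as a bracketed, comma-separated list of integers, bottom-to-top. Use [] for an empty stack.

Answer: [-5, 18, -8, 2]

Derivation:
Step 1 ('-5'): [-5]
Step 2 ('push 18'): [-5, 18]
Step 3 ('push 8'): [-5, 18, 8]
Step 4 ('neg'): [-5, 18, -8]
Step 5 ('2'): [-5, 18, -8, 2]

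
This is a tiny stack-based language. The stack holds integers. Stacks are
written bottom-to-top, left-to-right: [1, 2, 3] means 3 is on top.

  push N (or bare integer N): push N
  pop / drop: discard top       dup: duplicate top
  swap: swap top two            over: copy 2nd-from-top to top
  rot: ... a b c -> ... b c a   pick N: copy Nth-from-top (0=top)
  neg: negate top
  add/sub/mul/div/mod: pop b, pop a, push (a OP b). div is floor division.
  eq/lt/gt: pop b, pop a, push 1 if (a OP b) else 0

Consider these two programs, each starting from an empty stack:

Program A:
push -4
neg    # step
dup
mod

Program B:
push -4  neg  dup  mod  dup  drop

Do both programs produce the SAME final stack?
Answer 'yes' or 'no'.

Program A trace:
  After 'push -4': [-4]
  After 'neg': [4]
  After 'dup': [4, 4]
  After 'mod': [0]
Program A final stack: [0]

Program B trace:
  After 'push -4': [-4]
  After 'neg': [4]
  After 'dup': [4, 4]
  After 'mod': [0]
  After 'dup': [0, 0]
  After 'drop': [0]
Program B final stack: [0]
Same: yes

Answer: yes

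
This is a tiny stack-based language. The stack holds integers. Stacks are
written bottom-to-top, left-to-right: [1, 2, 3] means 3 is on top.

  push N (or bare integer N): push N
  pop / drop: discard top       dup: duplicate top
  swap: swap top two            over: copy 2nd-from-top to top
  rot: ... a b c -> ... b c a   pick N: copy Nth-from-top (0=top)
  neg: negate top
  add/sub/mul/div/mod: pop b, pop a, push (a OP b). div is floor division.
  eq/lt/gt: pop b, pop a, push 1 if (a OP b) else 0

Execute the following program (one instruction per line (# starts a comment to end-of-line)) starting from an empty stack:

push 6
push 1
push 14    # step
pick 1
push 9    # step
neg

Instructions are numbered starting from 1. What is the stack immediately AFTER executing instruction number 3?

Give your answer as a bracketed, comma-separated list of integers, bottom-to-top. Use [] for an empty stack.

Step 1 ('push 6'): [6]
Step 2 ('push 1'): [6, 1]
Step 3 ('push 14'): [6, 1, 14]

Answer: [6, 1, 14]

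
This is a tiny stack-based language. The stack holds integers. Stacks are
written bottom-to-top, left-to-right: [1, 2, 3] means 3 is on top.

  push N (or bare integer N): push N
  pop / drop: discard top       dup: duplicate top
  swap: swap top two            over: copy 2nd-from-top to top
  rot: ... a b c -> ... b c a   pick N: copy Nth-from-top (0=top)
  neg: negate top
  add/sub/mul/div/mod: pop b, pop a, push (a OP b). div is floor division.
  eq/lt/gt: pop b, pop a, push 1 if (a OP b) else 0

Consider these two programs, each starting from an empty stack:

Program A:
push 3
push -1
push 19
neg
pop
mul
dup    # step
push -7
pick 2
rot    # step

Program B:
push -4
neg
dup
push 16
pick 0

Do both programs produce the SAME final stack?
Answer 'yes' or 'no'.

Program A trace:
  After 'push 3': [3]
  After 'push -1': [3, -1]
  After 'push 19': [3, -1, 19]
  After 'neg': [3, -1, -19]
  After 'pop': [3, -1]
  After 'mul': [-3]
  After 'dup': [-3, -3]
  After 'push -7': [-3, -3, -7]
  After 'pick 2': [-3, -3, -7, -3]
  After 'rot': [-3, -7, -3, -3]
Program A final stack: [-3, -7, -3, -3]

Program B trace:
  After 'push -4': [-4]
  After 'neg': [4]
  After 'dup': [4, 4]
  After 'push 16': [4, 4, 16]
  After 'pick 0': [4, 4, 16, 16]
Program B final stack: [4, 4, 16, 16]
Same: no

Answer: no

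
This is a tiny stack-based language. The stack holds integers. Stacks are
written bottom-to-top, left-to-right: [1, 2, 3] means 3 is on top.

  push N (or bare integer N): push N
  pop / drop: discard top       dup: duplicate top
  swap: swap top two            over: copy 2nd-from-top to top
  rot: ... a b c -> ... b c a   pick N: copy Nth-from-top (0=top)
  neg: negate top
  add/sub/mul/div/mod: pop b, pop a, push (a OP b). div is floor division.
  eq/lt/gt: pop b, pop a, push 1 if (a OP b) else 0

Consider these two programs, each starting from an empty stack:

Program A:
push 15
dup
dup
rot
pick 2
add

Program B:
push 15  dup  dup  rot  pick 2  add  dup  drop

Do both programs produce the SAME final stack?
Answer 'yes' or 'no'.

Program A trace:
  After 'push 15': [15]
  After 'dup': [15, 15]
  After 'dup': [15, 15, 15]
  After 'rot': [15, 15, 15]
  After 'pick 2': [15, 15, 15, 15]
  After 'add': [15, 15, 30]
Program A final stack: [15, 15, 30]

Program B trace:
  After 'push 15': [15]
  After 'dup': [15, 15]
  After 'dup': [15, 15, 15]
  After 'rot': [15, 15, 15]
  After 'pick 2': [15, 15, 15, 15]
  After 'add': [15, 15, 30]
  After 'dup': [15, 15, 30, 30]
  After 'drop': [15, 15, 30]
Program B final stack: [15, 15, 30]
Same: yes

Answer: yes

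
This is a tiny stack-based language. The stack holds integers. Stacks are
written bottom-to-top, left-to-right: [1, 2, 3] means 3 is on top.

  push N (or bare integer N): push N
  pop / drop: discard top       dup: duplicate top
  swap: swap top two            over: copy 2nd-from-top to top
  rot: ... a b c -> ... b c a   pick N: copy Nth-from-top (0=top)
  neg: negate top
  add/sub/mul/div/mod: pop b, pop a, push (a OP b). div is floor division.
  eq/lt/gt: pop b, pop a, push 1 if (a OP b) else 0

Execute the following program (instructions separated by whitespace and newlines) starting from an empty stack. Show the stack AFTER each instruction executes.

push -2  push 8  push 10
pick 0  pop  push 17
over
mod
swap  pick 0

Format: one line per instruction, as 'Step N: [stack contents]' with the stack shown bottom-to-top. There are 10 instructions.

Step 1: [-2]
Step 2: [-2, 8]
Step 3: [-2, 8, 10]
Step 4: [-2, 8, 10, 10]
Step 5: [-2, 8, 10]
Step 6: [-2, 8, 10, 17]
Step 7: [-2, 8, 10, 17, 10]
Step 8: [-2, 8, 10, 7]
Step 9: [-2, 8, 7, 10]
Step 10: [-2, 8, 7, 10, 10]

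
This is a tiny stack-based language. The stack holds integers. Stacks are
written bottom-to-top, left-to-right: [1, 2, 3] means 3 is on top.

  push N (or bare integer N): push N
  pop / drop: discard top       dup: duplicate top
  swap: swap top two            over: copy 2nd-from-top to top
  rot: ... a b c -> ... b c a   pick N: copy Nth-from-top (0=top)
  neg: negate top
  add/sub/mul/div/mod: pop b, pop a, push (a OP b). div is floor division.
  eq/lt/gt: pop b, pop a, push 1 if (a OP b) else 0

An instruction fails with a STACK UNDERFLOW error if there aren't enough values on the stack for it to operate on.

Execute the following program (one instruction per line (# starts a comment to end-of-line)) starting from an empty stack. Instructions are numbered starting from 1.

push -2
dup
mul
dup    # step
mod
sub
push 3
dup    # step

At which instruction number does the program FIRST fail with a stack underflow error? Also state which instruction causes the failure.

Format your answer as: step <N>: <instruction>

Answer: step 6: sub

Derivation:
Step 1 ('push -2'): stack = [-2], depth = 1
Step 2 ('dup'): stack = [-2, -2], depth = 2
Step 3 ('mul'): stack = [4], depth = 1
Step 4 ('dup'): stack = [4, 4], depth = 2
Step 5 ('mod'): stack = [0], depth = 1
Step 6 ('sub'): needs 2 value(s) but depth is 1 — STACK UNDERFLOW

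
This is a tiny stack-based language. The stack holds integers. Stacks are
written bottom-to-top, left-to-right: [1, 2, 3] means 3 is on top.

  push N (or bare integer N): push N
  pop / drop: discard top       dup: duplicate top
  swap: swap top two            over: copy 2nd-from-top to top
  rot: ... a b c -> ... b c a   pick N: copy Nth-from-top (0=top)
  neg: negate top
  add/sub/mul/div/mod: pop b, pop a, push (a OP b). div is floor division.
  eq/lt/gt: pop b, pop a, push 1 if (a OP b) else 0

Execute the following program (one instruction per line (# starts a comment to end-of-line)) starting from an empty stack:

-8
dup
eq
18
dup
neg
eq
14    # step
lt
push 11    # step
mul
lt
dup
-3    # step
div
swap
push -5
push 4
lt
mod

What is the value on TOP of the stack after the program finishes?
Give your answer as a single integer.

After 'push -8': [-8]
After 'dup': [-8, -8]
After 'eq': [1]
After 'push 18': [1, 18]
After 'dup': [1, 18, 18]
After 'neg': [1, 18, -18]
After 'eq': [1, 0]
After 'push 14': [1, 0, 14]
After 'lt': [1, 1]
After 'push 11': [1, 1, 11]
After 'mul': [1, 11]
After 'lt': [1]
After 'dup': [1, 1]
After 'push -3': [1, 1, -3]
After 'div': [1, -1]
After 'swap': [-1, 1]
After 'push -5': [-1, 1, -5]
After 'push 4': [-1, 1, -5, 4]
After 'lt': [-1, 1, 1]
After 'mod': [-1, 0]

Answer: 0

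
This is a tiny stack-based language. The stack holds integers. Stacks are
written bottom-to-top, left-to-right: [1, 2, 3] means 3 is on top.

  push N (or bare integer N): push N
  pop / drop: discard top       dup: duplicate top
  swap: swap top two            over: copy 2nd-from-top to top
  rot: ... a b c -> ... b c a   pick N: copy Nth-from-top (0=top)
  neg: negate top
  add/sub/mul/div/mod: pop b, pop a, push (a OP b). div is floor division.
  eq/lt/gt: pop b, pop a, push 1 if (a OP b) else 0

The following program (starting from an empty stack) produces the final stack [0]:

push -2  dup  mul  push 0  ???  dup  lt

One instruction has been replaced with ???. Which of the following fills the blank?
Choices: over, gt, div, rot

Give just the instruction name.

Stack before ???: [4, 0]
Stack after ???:  [1]
Checking each choice:
  over: produces [4, 0, 0]
  gt: MATCH
  div: division by zero
  rot: stack underflow (need 3, have 2)


Answer: gt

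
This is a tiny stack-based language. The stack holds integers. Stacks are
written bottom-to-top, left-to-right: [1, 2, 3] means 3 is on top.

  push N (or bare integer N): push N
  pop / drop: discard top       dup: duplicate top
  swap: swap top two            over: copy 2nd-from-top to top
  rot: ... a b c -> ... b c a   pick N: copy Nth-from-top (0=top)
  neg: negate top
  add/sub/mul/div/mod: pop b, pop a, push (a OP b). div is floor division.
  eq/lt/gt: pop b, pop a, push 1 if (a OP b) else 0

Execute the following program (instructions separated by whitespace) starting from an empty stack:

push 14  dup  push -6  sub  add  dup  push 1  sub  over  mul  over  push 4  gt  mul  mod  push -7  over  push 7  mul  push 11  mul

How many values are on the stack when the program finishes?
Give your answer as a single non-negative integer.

After 'push 14': stack = [14] (depth 1)
After 'dup': stack = [14, 14] (depth 2)
After 'push -6': stack = [14, 14, -6] (depth 3)
After 'sub': stack = [14, 20] (depth 2)
After 'add': stack = [34] (depth 1)
After 'dup': stack = [34, 34] (depth 2)
After 'push 1': stack = [34, 34, 1] (depth 3)
After 'sub': stack = [34, 33] (depth 2)
After 'over': stack = [34, 33, 34] (depth 3)
After 'mul': stack = [34, 1122] (depth 2)
  ...
After 'push 4': stack = [34, 1122, 34, 4] (depth 4)
After 'gt': stack = [34, 1122, 1] (depth 3)
After 'mul': stack = [34, 1122] (depth 2)
After 'mod': stack = [34] (depth 1)
After 'push -7': stack = [34, -7] (depth 2)
After 'over': stack = [34, -7, 34] (depth 3)
After 'push 7': stack = [34, -7, 34, 7] (depth 4)
After 'mul': stack = [34, -7, 238] (depth 3)
After 'push 11': stack = [34, -7, 238, 11] (depth 4)
After 'mul': stack = [34, -7, 2618] (depth 3)

Answer: 3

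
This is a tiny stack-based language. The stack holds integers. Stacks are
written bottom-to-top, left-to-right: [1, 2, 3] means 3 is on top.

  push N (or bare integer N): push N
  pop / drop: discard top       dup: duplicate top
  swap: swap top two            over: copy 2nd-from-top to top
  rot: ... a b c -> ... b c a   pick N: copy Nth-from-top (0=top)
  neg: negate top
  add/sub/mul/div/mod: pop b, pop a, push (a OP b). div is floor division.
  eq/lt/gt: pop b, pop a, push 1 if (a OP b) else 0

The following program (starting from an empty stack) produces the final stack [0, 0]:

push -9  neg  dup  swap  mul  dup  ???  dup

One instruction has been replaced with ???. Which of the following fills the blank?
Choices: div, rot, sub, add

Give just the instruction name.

Answer: sub

Derivation:
Stack before ???: [81, 81]
Stack after ???:  [0]
Checking each choice:
  div: produces [1, 1]
  rot: stack underflow (need 3, have 2)
  sub: MATCH
  add: produces [162, 162]


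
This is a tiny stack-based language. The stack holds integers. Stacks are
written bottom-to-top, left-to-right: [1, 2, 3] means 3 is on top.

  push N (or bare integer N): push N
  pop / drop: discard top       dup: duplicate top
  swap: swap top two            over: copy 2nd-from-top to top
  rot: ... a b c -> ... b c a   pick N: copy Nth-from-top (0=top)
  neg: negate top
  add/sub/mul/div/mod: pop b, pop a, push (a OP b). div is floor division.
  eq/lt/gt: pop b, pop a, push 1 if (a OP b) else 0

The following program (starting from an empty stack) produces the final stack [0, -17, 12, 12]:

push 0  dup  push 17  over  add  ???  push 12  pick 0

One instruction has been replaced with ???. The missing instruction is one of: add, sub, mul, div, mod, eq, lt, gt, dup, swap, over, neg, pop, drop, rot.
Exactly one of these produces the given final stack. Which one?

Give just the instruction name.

Stack before ???: [0, 0, 17]
Stack after ???:  [0, -17]
The instruction that transforms [0, 0, 17] -> [0, -17] is: sub

Answer: sub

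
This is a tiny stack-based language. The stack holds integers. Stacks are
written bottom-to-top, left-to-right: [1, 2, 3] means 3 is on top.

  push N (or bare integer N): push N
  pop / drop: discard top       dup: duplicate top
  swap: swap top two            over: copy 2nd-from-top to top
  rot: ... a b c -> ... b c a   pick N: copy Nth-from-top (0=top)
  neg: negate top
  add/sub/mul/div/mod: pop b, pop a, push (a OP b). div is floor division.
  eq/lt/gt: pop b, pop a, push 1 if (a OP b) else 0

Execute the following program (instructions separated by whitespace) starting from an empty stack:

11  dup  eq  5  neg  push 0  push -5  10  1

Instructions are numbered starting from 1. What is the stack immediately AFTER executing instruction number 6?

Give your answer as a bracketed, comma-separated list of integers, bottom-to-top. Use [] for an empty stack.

Answer: [1, -5, 0]

Derivation:
Step 1 ('11'): [11]
Step 2 ('dup'): [11, 11]
Step 3 ('eq'): [1]
Step 4 ('5'): [1, 5]
Step 5 ('neg'): [1, -5]
Step 6 ('push 0'): [1, -5, 0]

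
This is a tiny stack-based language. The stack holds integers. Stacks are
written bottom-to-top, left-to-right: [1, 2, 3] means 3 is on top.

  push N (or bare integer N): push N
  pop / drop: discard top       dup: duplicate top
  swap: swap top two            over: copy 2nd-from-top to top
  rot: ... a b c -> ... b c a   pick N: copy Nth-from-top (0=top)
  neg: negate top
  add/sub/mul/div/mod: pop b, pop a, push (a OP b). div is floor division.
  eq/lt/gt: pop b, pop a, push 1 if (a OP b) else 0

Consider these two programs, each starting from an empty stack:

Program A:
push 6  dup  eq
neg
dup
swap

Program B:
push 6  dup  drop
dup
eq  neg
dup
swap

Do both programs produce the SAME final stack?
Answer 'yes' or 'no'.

Program A trace:
  After 'push 6': [6]
  After 'dup': [6, 6]
  After 'eq': [1]
  After 'neg': [-1]
  After 'dup': [-1, -1]
  After 'swap': [-1, -1]
Program A final stack: [-1, -1]

Program B trace:
  After 'push 6': [6]
  After 'dup': [6, 6]
  After 'drop': [6]
  After 'dup': [6, 6]
  After 'eq': [1]
  After 'neg': [-1]
  After 'dup': [-1, -1]
  After 'swap': [-1, -1]
Program B final stack: [-1, -1]
Same: yes

Answer: yes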